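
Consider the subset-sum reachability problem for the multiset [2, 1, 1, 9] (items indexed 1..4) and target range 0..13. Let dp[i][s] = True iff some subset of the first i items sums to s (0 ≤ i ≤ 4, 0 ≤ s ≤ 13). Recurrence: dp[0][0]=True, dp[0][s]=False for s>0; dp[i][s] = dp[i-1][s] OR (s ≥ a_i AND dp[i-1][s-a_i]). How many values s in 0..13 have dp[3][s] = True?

5

i\s   0   1   2   3   4   5   6   7   8   9  10  11  12  13
  0   T   F   F   F   F   F   F   F   F   F   F   F   F   F
  1   T   F   T   F   F   F   F   F   F   F   F   F   F   F
  2   T   T   T   T   F   F   F   F   F   F   F   F   F   F
  3   T   T   T   T   T   F   F   F   F   F   F   F   F   F
  4   T   T   T   T   T   F   F   F   F   T   T   T   T   T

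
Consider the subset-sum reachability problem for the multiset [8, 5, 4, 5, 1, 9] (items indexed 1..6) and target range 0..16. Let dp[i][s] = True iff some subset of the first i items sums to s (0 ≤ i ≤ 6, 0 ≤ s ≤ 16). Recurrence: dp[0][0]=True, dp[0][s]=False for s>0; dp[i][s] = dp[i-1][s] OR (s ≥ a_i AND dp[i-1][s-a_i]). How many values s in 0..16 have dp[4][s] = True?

i\s   0   1   2   3   4   5   6   7   8   9  10  11  12  13  14  15  16
  0   T   F   F   F   F   F   F   F   F   F   F   F   F   F   F   F   F
  1   T   F   F   F   F   F   F   F   T   F   F   F   F   F   F   F   F
  2   T   F   F   F   F   T   F   F   T   F   F   F   F   T   F   F   F
  3   T   F   F   F   T   T   F   F   T   T   F   F   T   T   F   F   F
  4   T   F   F   F   T   T   F   F   T   T   T   F   T   T   T   F   F
  5   T   T   F   F   T   T   T   F   T   T   T   T   T   T   T   T   F
  6   T   T   F   F   T   T   T   F   T   T   T   T   T   T   T   T   F

9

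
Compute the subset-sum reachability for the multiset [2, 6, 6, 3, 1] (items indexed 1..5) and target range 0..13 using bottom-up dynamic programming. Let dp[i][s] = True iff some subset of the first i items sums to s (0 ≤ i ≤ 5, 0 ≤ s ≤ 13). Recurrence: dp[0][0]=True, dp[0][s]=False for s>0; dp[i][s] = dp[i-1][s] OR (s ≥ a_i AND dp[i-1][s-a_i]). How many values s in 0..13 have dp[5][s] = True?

i\s   0   1   2   3   4   5   6   7   8   9  10  11  12  13
  0   T   F   F   F   F   F   F   F   F   F   F   F   F   F
  1   T   F   T   F   F   F   F   F   F   F   F   F   F   F
  2   T   F   T   F   F   F   T   F   T   F   F   F   F   F
  3   T   F   T   F   F   F   T   F   T   F   F   F   T   F
  4   T   F   T   T   F   T   T   F   T   T   F   T   T   F
  5   T   T   T   T   T   T   T   T   T   T   T   T   T   T

14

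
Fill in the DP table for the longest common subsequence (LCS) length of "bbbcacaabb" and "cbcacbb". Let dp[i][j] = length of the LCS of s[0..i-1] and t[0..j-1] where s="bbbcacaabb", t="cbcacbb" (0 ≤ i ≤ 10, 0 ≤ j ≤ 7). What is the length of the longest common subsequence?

   ''  c  b  c  a  c  b  b
''  0  0  0  0  0  0  0  0
 b  0  0  1  1  1  1  1  1
 b  0  0  1  1  1  1  2  2
 b  0  0  1  1  1  1  2  3
 c  0  1  1  2  2  2  2  3
 a  0  1  1  2  3  3  3  3
 c  0  1  1  2  3  4  4  4
 a  0  1  1  2  3  4  4  4
 a  0  1  1  2  3  4  4  4
 b  0  1  2  2  3  4  5  5
 b  0  1  2  2  3  4  5  6

6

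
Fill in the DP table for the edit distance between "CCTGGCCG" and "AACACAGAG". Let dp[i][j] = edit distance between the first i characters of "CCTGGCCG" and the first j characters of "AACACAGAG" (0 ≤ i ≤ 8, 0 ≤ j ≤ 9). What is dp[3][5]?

   ''  A  A  C  A  C  A  G  A  G
''  0  1  2  3  4  5  6  7  8  9
 C  1  1  2  2  3  4  5  6  7  8
 C  2  2  2  2  3  3  4  5  6  7
 T  3  3  3  3  3  4  4  5  6  7
 G  4  4  4  4  4  4  5  4  5  6
 G  5  5  5  5  5  5  5  5  5  5
 C  6  6  6  5  6  5  6  6  6  6
 C  7  7  7  6  6  6  6  7  7  7
 G  8  8  8  7  7  7  7  6  7  7

4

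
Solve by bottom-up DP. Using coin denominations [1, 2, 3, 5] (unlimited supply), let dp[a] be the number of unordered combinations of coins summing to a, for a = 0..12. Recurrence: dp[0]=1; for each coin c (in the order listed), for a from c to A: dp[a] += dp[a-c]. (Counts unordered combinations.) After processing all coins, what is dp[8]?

13

after  coin     0     1     2     3     4     5     6     7     8     9    10    11    12
          1     1     1     1     1     1     1     1     1     1     1     1     1     1
          2     1     1     2     2     3     3     4     4     5     5     6     6     7
          3     1     1     2     3     4     5     7     8    10    12    14    16    19
          5     1     1     2     3     4     6     8    10    13    16    20    24    29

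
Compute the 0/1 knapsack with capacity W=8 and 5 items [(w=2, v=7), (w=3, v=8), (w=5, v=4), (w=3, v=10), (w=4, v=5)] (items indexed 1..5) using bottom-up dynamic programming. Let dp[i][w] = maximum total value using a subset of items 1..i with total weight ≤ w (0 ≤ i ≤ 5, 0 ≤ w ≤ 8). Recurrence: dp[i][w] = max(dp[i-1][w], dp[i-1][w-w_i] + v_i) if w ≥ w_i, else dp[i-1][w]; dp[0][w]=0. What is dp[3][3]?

8

i\w   0   1   2   3   4   5   6   7   8
  0   0   0   0   0   0   0   0   0   0
  1   0   0   7   7   7   7   7   7   7
  2   0   0   7   8   8  15  15  15  15
  3   0   0   7   8   8  15  15  15  15
  4   0   0   7  10  10  17  18  18  25
  5   0   0   7  10  10  17  18  18  25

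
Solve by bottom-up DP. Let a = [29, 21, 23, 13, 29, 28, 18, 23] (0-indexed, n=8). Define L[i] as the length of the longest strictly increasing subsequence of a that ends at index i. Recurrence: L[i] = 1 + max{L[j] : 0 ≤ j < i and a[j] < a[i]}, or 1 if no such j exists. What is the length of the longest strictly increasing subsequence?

   i    0    1    2    3    4    5    6    7
a[i]   29   21   23   13   29   28   18   23
L[i]    1    1    2    1    3    3    2    3

3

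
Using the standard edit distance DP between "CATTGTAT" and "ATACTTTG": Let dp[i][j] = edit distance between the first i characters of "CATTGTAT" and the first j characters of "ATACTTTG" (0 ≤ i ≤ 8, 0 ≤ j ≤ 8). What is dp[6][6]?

4

   ''  A  T  A  C  T  T  T  G
''  0  1  2  3  4  5  6  7  8
 C  1  1  2  3  3  4  5  6  7
 A  2  1  2  2  3  4  5  6  7
 T  3  2  1  2  3  3  4  5  6
 T  4  3  2  2  3  3  3  4  5
 G  5  4  3  3  3  4  4  4  4
 T  6  5  4  4  4  3  4  4  5
 A  7  6  5  4  5  4  4  5  5
 T  8  7  6  5  5  5  4  4  5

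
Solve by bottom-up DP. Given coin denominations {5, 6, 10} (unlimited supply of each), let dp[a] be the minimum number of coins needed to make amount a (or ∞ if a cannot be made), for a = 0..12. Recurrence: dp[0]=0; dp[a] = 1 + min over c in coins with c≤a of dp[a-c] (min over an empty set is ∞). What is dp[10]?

1

 a  0  1  2  3  4  5  6  7  8  9 10 11 12
dp  0  -  -  -  -  1  1  -  -  -  1  2  2
(- denotes ∞ / unreachable)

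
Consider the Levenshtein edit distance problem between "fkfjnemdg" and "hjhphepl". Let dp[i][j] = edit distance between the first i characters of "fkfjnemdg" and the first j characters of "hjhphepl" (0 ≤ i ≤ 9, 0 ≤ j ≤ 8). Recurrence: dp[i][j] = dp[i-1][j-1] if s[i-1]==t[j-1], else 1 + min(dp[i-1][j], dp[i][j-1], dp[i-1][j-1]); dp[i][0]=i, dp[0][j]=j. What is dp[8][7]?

7

   ''  h  j  h  p  h  e  p  l
''  0  1  2  3  4  5  6  7  8
 f  1  1  2  3  4  5  6  7  8
 k  2  2  2  3  4  5  6  7  8
 f  3  3  3  3  4  5  6  7  8
 j  4  4  3  4  4  5  6  7  8
 n  5  5  4  4  5  5  6  7  8
 e  6  6  5  5  5  6  5  6  7
 m  7  7  6  6  6  6  6  6  7
 d  8  8  7  7  7  7  7  7  7
 g  9  9  8  8  8  8  8  8  8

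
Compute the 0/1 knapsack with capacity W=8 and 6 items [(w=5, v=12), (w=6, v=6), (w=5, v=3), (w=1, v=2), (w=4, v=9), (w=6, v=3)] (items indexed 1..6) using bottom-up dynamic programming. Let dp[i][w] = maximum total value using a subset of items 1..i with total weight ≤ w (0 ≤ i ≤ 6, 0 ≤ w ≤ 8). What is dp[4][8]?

14

i\w   0   1   2   3   4   5   6   7   8
  0   0   0   0   0   0   0   0   0   0
  1   0   0   0   0   0  12  12  12  12
  2   0   0   0   0   0  12  12  12  12
  3   0   0   0   0   0  12  12  12  12
  4   0   2   2   2   2  12  14  14  14
  5   0   2   2   2   9  12  14  14  14
  6   0   2   2   2   9  12  14  14  14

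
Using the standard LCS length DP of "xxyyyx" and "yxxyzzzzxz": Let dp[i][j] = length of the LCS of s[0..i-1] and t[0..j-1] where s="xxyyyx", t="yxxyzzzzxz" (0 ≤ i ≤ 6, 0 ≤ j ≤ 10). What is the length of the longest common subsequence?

4

   ''  y  x  x  y  z  z  z  z  x  z
''  0  0  0  0  0  0  0  0  0  0  0
 x  0  0  1  1  1  1  1  1  1  1  1
 x  0  0  1  2  2  2  2  2  2  2  2
 y  0  1  1  2  3  3  3  3  3  3  3
 y  0  1  1  2  3  3  3  3  3  3  3
 y  0  1  1  2  3  3  3  3  3  3  3
 x  0  1  2  2  3  3  3  3  3  4  4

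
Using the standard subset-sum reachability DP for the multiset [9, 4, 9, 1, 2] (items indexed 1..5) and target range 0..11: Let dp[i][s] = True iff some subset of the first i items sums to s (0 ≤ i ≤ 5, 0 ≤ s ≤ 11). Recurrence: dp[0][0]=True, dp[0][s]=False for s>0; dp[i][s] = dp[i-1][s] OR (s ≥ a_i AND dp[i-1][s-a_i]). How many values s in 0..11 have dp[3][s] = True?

i\s   0   1   2   3   4   5   6   7   8   9  10  11
  0   T   F   F   F   F   F   F   F   F   F   F   F
  1   T   F   F   F   F   F   F   F   F   T   F   F
  2   T   F   F   F   T   F   F   F   F   T   F   F
  3   T   F   F   F   T   F   F   F   F   T   F   F
  4   T   T   F   F   T   T   F   F   F   T   T   F
  5   T   T   T   T   T   T   T   T   F   T   T   T

3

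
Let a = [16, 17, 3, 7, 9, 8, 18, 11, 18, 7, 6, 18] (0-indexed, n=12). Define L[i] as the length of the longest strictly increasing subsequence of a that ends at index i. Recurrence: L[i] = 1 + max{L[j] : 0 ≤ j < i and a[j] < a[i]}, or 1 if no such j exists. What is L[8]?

5

   i    0    1    2    3    4    5    6    7    8    9   10   11
a[i]   16   17    3    7    9    8   18   11   18    7    6   18
L[i]    1    2    1    2    3    3    4    4    5    2    2    5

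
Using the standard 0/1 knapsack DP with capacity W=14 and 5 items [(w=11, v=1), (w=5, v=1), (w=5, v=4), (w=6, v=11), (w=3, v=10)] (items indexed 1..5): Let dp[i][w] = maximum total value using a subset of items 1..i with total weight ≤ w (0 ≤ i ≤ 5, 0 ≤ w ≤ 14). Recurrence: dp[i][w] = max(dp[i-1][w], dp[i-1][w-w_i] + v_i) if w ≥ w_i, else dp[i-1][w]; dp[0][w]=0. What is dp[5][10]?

21

i\w   0   1   2   3   4   5   6   7   8   9  10  11  12  13  14
  0   0   0   0   0   0   0   0   0   0   0   0   0   0   0   0
  1   0   0   0   0   0   0   0   0   0   0   0   1   1   1   1
  2   0   0   0   0   0   1   1   1   1   1   1   1   1   1   1
  3   0   0   0   0   0   4   4   4   4   4   5   5   5   5   5
  4   0   0   0   0   0   4  11  11  11  11  11  15  15  15  15
  5   0   0   0  10  10  10  11  11  14  21  21  21  21  21  25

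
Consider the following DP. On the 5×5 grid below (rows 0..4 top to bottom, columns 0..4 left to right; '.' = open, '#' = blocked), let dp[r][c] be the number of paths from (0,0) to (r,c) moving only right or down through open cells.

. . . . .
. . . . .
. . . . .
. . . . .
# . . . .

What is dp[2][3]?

10

r\c   0   1   2   3   4
  0   1   1   1   1   1
  1   1   2   3   4   5
  2   1   3   6  10  15
  3   1   4  10  20  35
  4   0   4  14  34  69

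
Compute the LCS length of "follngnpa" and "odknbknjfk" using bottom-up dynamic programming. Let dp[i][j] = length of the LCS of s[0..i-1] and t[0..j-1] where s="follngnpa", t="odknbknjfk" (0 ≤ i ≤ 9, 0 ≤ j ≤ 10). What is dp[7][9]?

   ''  o  d  k  n  b  k  n  j  f  k
''  0  0  0  0  0  0  0  0  0  0  0
 f  0  0  0  0  0  0  0  0  0  1  1
 o  0  1  1  1  1  1  1  1  1  1  1
 l  0  1  1  1  1  1  1  1  1  1  1
 l  0  1  1  1  1  1  1  1  1  1  1
 n  0  1  1  1  2  2  2  2  2  2  2
 g  0  1  1  1  2  2  2  2  2  2  2
 n  0  1  1  1  2  2  2  3  3  3  3
 p  0  1  1  1  2  2  2  3  3  3  3
 a  0  1  1  1  2  2  2  3  3  3  3

3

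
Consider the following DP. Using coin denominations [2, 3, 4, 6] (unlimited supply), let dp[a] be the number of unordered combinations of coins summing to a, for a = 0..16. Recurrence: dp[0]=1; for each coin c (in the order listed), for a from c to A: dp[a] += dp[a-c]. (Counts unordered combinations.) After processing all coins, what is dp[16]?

17

after  coin     0     1     2     3     4     5     6     7     8     9    10    11    12    13    14    15    16
          2     1     0     1     0     1     0     1     0     1     0     1     0     1     0     1     0     1
          3     1     0     1     1     1     1     2     1     2     2     2     2     3     2     3     3     3
          4     1     0     1     1     2     1     3     2     4     3     5     4     7     5     8     7    10
          6     1     0     1     1     2     1     4     2     5     4     7     5    11     7    13    11    17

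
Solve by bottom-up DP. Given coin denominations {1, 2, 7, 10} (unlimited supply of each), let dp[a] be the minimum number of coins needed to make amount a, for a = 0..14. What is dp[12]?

2

 a  0  1  2  3  4  5  6  7  8  9 10 11 12 13 14
dp  0  1  1  2  2  3  3  1  2  2  1  2  2  3  2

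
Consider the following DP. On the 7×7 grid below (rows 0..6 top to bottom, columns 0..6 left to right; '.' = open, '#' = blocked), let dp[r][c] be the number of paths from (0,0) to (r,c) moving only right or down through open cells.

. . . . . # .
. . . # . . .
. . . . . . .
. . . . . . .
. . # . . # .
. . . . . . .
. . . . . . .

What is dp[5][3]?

22

r\c   0   1   2   3   4   5   6
  0   1   1   1   1   1   0   0
  1   1   2   3   0   1   1   1
  2   1   3   6   6   7   8   9
  3   1   4  10  16  23  31  40
  4   1   5   0  16  39   0  40
  5   1   6   6  22  61  61 101
  6   1   7  13  35  96 157 258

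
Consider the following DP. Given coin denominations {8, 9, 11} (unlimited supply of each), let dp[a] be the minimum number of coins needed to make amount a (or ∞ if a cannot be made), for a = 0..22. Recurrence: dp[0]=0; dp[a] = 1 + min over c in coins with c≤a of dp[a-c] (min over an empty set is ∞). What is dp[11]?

1

 a  0  1  2  3  4  5  6  7  8  9 10 11 12 13 14 15 16 17 18 19 20 21 22
dp  0  -  -  -  -  -  -  -  1  1  -  1  -  -  -  -  2  2  2  2  2  -  2
(- denotes ∞ / unreachable)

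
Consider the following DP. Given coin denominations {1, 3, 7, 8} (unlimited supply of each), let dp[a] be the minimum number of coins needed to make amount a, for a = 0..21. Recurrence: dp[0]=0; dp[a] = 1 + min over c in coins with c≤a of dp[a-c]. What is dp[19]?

3

 a  0  1  2  3  4  5  6  7  8  9 10 11 12 13 14 15 16 17 18 19 20 21
dp  0  1  2  1  2  3  2  1  1  2  2  2  3  3  2  2  2  3  3  3  4  3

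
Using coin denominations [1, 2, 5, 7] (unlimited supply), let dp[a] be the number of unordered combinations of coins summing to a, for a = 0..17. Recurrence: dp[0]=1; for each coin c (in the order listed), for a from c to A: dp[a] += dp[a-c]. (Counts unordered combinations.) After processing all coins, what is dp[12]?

after  coin     0     1     2     3     4     5     6     7     8     9    10    11    12    13    14    15    16    17
          1     1     1     1     1     1     1     1     1     1     1     1     1     1     1     1     1     1     1
          2     1     1     2     2     3     3     4     4     5     5     6     6     7     7     8     8     9     9
          5     1     1     2     2     3     4     5     6     7     8    10    11    13    14    16    18    20    22
          7     1     1     2     2     3     4     5     7     8    10    12    14    17    19    23    26    30    34

17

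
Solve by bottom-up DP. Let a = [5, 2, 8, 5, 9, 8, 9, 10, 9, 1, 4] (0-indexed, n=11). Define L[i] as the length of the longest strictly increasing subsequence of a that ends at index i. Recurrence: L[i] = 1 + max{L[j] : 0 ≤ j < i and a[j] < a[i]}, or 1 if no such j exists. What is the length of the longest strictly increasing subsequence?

   i    0    1    2    3    4    5    6    7    8    9   10
a[i]    5    2    8    5    9    8    9   10    9    1    4
L[i]    1    1    2    2    3    3    4    5    4    1    2

5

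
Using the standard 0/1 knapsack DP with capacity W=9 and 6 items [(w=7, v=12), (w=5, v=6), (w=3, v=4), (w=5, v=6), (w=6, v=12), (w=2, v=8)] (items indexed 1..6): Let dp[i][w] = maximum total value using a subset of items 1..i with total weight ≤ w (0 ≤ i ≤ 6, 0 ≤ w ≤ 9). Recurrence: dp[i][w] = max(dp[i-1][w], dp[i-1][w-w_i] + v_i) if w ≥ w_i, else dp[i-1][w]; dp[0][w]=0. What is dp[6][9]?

i\w   0   1   2   3   4   5   6   7   8   9
  0   0   0   0   0   0   0   0   0   0   0
  1   0   0   0   0   0   0   0  12  12  12
  2   0   0   0   0   0   6   6  12  12  12
  3   0   0   0   4   4   6   6  12  12  12
  4   0   0   0   4   4   6   6  12  12  12
  5   0   0   0   4   4   6  12  12  12  16
  6   0   0   8   8   8  12  12  14  20  20

20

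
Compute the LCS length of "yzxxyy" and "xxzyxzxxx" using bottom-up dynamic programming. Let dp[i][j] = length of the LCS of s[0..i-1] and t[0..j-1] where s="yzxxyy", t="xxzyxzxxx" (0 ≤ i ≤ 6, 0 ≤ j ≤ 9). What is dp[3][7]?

3

   ''  x  x  z  y  x  z  x  x  x
''  0  0  0  0  0  0  0  0  0  0
 y  0  0  0  0  1  1  1  1  1  1
 z  0  0  0  1  1  1  2  2  2  2
 x  0  1  1  1  1  2  2  3  3  3
 x  0  1  2  2  2  2  2  3  4  4
 y  0  1  2  2  3  3  3  3  4  4
 y  0  1  2  2  3  3  3  3  4  4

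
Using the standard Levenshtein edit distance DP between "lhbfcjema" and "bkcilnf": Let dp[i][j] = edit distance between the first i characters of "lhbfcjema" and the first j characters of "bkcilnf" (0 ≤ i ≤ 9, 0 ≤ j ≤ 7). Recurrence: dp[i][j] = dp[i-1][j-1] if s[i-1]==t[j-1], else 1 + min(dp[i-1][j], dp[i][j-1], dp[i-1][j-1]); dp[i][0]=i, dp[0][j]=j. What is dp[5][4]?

   ''  b  k  c  i  l  n  f
''  0  1  2  3  4  5  6  7
 l  1  1  2  3  4  4  5  6
 h  2  2  2  3  4  5  5  6
 b  3  2  3  3  4  5  6  6
 f  4  3  3  4  4  5  6  6
 c  5  4  4  3  4  5  6  7
 j  6  5  5  4  4  5  6  7
 e  7  6  6  5  5  5  6  7
 m  8  7  7  6  6  6  6  7
 a  9  8  8  7  7  7  7  7

4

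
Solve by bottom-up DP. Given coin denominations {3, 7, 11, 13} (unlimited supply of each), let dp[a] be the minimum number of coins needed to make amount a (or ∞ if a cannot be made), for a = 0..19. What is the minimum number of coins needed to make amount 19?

3

 a  0  1  2  3  4  5  6  7  8  9 10 11 12 13 14 15 16 17 18 19
dp  0  -  -  1  -  -  2  1  -  3  2  1  4  1  2  5  2  3  2  3
(- denotes ∞ / unreachable)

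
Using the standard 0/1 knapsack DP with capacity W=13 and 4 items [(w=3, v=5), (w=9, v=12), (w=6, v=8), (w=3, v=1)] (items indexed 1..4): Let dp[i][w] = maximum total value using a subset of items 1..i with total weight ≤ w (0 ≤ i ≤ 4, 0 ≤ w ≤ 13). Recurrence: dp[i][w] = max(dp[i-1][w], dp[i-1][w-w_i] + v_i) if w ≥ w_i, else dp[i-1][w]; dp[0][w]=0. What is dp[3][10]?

i\w   0   1   2   3   4   5   6   7   8   9  10  11  12  13
  0   0   0   0   0   0   0   0   0   0   0   0   0   0   0
  1   0   0   0   5   5   5   5   5   5   5   5   5   5   5
  2   0   0   0   5   5   5   5   5   5  12  12  12  17  17
  3   0   0   0   5   5   5   8   8   8  13  13  13  17  17
  4   0   0   0   5   5   5   8   8   8  13  13  13  17  17

13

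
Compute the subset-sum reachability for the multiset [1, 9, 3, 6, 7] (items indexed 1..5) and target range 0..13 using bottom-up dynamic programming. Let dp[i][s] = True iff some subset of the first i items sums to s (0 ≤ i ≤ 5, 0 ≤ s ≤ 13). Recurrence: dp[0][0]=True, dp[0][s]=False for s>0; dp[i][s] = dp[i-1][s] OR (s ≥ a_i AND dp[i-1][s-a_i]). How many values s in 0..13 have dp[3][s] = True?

8

i\s   0   1   2   3   4   5   6   7   8   9  10  11  12  13
  0   T   F   F   F   F   F   F   F   F   F   F   F   F   F
  1   T   T   F   F   F   F   F   F   F   F   F   F   F   F
  2   T   T   F   F   F   F   F   F   F   T   T   F   F   F
  3   T   T   F   T   T   F   F   F   F   T   T   F   T   T
  4   T   T   F   T   T   F   T   T   F   T   T   F   T   T
  5   T   T   F   T   T   F   T   T   T   T   T   T   T   T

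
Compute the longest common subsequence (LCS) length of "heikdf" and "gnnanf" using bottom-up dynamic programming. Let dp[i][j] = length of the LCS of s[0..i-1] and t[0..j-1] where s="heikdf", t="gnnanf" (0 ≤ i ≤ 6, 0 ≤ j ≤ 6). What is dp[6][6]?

   ''  g  n  n  a  n  f
''  0  0  0  0  0  0  0
 h  0  0  0  0  0  0  0
 e  0  0  0  0  0  0  0
 i  0  0  0  0  0  0  0
 k  0  0  0  0  0  0  0
 d  0  0  0  0  0  0  0
 f  0  0  0  0  0  0  1

1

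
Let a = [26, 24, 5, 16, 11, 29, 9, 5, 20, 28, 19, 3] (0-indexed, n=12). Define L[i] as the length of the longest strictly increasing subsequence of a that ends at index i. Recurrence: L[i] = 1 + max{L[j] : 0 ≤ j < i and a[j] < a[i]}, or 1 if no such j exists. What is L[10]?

   i    0    1    2    3    4    5    6    7    8    9   10   11
a[i]   26   24    5   16   11   29    9    5   20   28   19    3
L[i]    1    1    1    2    2    3    2    1    3    4    3    1

3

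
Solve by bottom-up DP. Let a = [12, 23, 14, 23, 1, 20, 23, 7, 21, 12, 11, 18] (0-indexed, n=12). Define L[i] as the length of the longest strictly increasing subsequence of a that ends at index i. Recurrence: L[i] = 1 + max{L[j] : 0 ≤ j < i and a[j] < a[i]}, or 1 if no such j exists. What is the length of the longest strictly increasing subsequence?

4

   i    0    1    2    3    4    5    6    7    8    9   10   11
a[i]   12   23   14   23    1   20   23    7   21   12   11   18
L[i]    1    2    2    3    1    3    4    2    4    3    3    4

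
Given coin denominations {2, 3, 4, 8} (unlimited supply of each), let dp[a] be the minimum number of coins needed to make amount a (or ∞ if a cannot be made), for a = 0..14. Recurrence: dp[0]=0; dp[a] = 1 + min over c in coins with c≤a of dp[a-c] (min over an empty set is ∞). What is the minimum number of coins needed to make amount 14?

3

 a  0  1  2  3  4  5  6  7  8  9 10 11 12 13 14
dp  0  -  1  1  1  2  2  2  1  3  2  2  2  3  3
(- denotes ∞ / unreachable)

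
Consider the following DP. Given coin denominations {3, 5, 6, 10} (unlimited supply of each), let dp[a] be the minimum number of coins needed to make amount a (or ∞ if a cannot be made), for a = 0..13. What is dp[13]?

 a  0  1  2  3  4  5  6  7  8  9 10 11 12 13
dp  0  -  -  1  -  1  1  -  2  2  1  2  2  2
(- denotes ∞ / unreachable)

2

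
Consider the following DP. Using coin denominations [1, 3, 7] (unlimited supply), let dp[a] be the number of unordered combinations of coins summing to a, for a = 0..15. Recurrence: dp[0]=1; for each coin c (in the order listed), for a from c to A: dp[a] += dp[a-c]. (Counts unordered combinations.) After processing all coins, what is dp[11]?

6

after  coin     0     1     2     3     4     5     6     7     8     9    10    11    12    13    14    15
          1     1     1     1     1     1     1     1     1     1     1     1     1     1     1     1     1
          3     1     1     1     2     2     2     3     3     3     4     4     4     5     5     5     6
          7     1     1     1     2     2     2     3     4     4     5     6     6     7     8     9    10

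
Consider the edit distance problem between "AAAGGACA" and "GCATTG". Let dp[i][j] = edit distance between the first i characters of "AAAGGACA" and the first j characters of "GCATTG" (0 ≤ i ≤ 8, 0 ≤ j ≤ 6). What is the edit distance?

7

   ''  G  C  A  T  T  G
''  0  1  2  3  4  5  6
 A  1  1  2  2  3  4  5
 A  2  2  2  2  3  4  5
 A  3  3  3  2  3  4  5
 G  4  3  4  3  3  4  4
 G  5  4  4  4  4  4  4
 A  6  5  5  4  5  5  5
 C  7  6  5  5  5  6  6
 A  8  7  6  5  6  6  7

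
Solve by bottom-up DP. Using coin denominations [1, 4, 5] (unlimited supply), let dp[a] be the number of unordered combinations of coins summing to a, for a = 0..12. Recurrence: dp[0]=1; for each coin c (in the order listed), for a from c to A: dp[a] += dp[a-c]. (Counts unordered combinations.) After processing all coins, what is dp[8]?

4

after  coin     0     1     2     3     4     5     6     7     8     9    10    11    12
          1     1     1     1     1     1     1     1     1     1     1     1     1     1
          4     1     1     1     1     2     2     2     2     3     3     3     3     4
          5     1     1     1     1     2     3     3     3     4     5     6     6     7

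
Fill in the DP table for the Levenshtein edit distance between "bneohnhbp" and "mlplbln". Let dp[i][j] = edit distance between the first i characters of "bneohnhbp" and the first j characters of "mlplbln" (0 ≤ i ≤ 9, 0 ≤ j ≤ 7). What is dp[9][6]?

   ''  m  l  p  l  b  l  n
''  0  1  2  3  4  5  6  7
 b  1  1  2  3  4  4  5  6
 n  2  2  2  3  4  5  5  5
 e  3  3  3  3  4  5  6  6
 o  4  4  4  4  4  5  6  7
 h  5  5  5  5  5  5  6  7
 n  6  6  6  6  6  6  6  6
 h  7  7  7  7  7  7  7  7
 b  8  8  8  8  8  7  8  8
 p  9  9  9  8  9  8  8  9

8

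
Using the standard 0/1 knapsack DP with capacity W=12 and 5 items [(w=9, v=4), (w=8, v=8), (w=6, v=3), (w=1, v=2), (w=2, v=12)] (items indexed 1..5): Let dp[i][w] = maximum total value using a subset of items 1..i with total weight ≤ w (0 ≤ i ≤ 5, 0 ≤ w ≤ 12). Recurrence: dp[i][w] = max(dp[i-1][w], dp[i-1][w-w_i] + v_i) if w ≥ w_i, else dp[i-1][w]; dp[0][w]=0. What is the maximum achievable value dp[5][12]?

i\w   0   1   2   3   4   5   6   7   8   9  10  11  12
  0   0   0   0   0   0   0   0   0   0   0   0   0   0
  1   0   0   0   0   0   0   0   0   0   4   4   4   4
  2   0   0   0   0   0   0   0   0   8   8   8   8   8
  3   0   0   0   0   0   0   3   3   8   8   8   8   8
  4   0   2   2   2   2   2   3   5   8  10  10  10  10
  5   0   2  12  14  14  14  14  14  15  17  20  22  22

22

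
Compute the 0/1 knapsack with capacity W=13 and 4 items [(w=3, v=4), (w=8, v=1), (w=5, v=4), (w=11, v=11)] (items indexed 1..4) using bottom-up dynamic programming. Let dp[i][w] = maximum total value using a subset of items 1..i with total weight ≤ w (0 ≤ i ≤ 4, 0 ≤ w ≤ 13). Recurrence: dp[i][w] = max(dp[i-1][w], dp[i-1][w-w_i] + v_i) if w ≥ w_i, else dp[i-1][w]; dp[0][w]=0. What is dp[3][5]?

i\w   0   1   2   3   4   5   6   7   8   9  10  11  12  13
  0   0   0   0   0   0   0   0   0   0   0   0   0   0   0
  1   0   0   0   4   4   4   4   4   4   4   4   4   4   4
  2   0   0   0   4   4   4   4   4   4   4   4   5   5   5
  3   0   0   0   4   4   4   4   4   8   8   8   8   8   8
  4   0   0   0   4   4   4   4   4   8   8   8  11  11  11

4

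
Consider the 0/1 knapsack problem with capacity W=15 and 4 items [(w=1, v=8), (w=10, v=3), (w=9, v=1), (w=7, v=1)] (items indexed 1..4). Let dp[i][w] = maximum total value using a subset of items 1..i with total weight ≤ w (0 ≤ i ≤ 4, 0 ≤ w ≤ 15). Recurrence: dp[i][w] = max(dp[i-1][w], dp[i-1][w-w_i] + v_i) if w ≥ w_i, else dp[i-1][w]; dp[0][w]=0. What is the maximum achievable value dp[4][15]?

11

i\w   0   1   2   3   4   5   6   7   8   9  10  11  12  13  14  15
  0   0   0   0   0   0   0   0   0   0   0   0   0   0   0   0   0
  1   0   8   8   8   8   8   8   8   8   8   8   8   8   8   8   8
  2   0   8   8   8   8   8   8   8   8   8   8  11  11  11  11  11
  3   0   8   8   8   8   8   8   8   8   8   9  11  11  11  11  11
  4   0   8   8   8   8   8   8   8   9   9   9  11  11  11  11  11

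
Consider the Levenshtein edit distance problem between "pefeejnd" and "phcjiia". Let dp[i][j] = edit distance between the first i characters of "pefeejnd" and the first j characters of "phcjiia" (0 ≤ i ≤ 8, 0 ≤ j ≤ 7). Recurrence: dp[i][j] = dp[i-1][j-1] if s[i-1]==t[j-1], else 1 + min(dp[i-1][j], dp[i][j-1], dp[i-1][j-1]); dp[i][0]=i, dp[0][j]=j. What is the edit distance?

   ''  p  h  c  j  i  i  a
''  0  1  2  3  4  5  6  7
 p  1  0  1  2  3  4  5  6
 e  2  1  1  2  3  4  5  6
 f  3  2  2  2  3  4  5  6
 e  4  3  3  3  3  4  5  6
 e  5  4  4  4  4  4  5  6
 j  6  5  5  5  4  5  5  6
 n  7  6  6  6  5  5  6  6
 d  8  7  7  7  6  6  6  7

7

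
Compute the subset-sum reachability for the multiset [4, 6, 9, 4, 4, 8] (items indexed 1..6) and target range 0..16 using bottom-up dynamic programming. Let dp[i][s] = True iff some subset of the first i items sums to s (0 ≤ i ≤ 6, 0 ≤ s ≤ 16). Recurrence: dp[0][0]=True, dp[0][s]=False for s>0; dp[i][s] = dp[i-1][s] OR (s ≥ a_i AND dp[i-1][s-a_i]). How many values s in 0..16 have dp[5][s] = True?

i\s   0   1   2   3   4   5   6   7   8   9  10  11  12  13  14  15  16
  0   T   F   F   F   F   F   F   F   F   F   F   F   F   F   F   F   F
  1   T   F   F   F   T   F   F   F   F   F   F   F   F   F   F   F   F
  2   T   F   F   F   T   F   T   F   F   F   T   F   F   F   F   F   F
  3   T   F   F   F   T   F   T   F   F   T   T   F   F   T   F   T   F
  4   T   F   F   F   T   F   T   F   T   T   T   F   F   T   T   T   F
  5   T   F   F   F   T   F   T   F   T   T   T   F   T   T   T   T   F
  6   T   F   F   F   T   F   T   F   T   T   T   F   T   T   T   T   T

10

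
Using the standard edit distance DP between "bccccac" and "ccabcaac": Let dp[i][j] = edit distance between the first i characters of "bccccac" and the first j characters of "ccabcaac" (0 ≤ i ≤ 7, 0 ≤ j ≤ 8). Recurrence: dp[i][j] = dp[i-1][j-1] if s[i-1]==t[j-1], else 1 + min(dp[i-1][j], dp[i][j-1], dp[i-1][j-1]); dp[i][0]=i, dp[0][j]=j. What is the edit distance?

   ''  c  c  a  b  c  a  a  c
''  0  1  2  3  4  5  6  7  8
 b  1  1  2  3  3  4  5  6  7
 c  2  1  1  2  3  3  4  5  6
 c  3  2  1  2  3  3  4  5  5
 c  4  3  2  2  3  3  4  5  5
 c  5  4  3  3  3  3  4  5  5
 a  6  5  4  3  4  4  3  4  5
 c  7  6  5  4  4  4  4  4  4

4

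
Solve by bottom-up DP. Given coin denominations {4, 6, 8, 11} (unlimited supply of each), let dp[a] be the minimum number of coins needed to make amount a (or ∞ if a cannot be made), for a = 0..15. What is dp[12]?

 a  0  1  2  3  4  5  6  7  8  9 10 11 12 13 14 15
dp  0  -  -  -  1  -  1  -  1  -  2  1  2  -  2  2
(- denotes ∞ / unreachable)

2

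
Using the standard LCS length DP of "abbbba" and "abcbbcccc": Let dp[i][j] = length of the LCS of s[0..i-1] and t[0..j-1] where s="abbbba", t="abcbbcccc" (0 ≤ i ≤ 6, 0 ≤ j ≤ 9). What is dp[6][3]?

2

   ''  a  b  c  b  b  c  c  c  c
''  0  0  0  0  0  0  0  0  0  0
 a  0  1  1  1  1  1  1  1  1  1
 b  0  1  2  2  2  2  2  2  2  2
 b  0  1  2  2  3  3  3  3  3  3
 b  0  1  2  2  3  4  4  4  4  4
 b  0  1  2  2  3  4  4  4  4  4
 a  0  1  2  2  3  4  4  4  4  4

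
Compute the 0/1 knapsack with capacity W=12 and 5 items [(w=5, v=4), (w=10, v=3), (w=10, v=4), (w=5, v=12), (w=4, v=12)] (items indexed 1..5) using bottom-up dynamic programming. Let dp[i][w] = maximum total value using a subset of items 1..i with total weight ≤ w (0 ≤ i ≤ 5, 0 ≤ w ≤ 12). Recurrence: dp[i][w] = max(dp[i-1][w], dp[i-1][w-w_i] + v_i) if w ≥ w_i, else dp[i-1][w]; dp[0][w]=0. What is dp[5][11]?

i\w   0   1   2   3   4   5   6   7   8   9  10  11  12
  0   0   0   0   0   0   0   0   0   0   0   0   0   0
  1   0   0   0   0   0   4   4   4   4   4   4   4   4
  2   0   0   0   0   0   4   4   4   4   4   4   4   4
  3   0   0   0   0   0   4   4   4   4   4   4   4   4
  4   0   0   0   0   0  12  12  12  12  12  16  16  16
  5   0   0   0   0  12  12  12  12  12  24  24  24  24

24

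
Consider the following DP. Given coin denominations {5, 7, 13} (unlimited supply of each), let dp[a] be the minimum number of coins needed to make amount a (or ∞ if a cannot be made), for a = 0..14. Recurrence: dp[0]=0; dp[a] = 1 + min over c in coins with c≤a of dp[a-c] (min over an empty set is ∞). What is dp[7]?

1

 a  0  1  2  3  4  5  6  7  8  9 10 11 12 13 14
dp  0  -  -  -  -  1  -  1  -  -  2  -  2  1  2
(- denotes ∞ / unreachable)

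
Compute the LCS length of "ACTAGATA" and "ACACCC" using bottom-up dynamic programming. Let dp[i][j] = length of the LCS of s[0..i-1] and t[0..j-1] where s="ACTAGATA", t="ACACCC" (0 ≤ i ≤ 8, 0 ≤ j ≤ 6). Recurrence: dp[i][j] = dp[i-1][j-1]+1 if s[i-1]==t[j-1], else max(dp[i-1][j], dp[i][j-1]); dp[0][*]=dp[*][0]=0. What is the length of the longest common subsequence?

3

   ''  A  C  A  C  C  C
''  0  0  0  0  0  0  0
 A  0  1  1  1  1  1  1
 C  0  1  2  2  2  2  2
 T  0  1  2  2  2  2  2
 A  0  1  2  3  3  3  3
 G  0  1  2  3  3  3  3
 A  0  1  2  3  3  3  3
 T  0  1  2  3  3  3  3
 A  0  1  2  3  3  3  3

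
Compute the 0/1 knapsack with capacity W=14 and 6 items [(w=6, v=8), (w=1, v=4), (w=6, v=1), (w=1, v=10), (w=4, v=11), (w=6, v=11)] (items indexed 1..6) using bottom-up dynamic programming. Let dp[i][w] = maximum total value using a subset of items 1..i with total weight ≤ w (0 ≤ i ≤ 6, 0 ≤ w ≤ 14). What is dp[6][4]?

i\w   0   1   2   3   4   5   6   7   8   9  10  11  12  13  14
  0   0   0   0   0   0   0   0   0   0   0   0   0   0   0   0
  1   0   0   0   0   0   0   8   8   8   8   8   8   8   8   8
  2   0   4   4   4   4   4   8  12  12  12  12  12  12  12  12
  3   0   4   4   4   4   4   8  12  12  12  12  12  12  13  13
  4   0  10  14  14  14  14  14  18  22  22  22  22  22  22  23
  5   0  10  14  14  14  21  25  25  25  25  25  29  33  33  33
  6   0  10  14  14  14  21  25  25  25  25  25  32  36  36  36

14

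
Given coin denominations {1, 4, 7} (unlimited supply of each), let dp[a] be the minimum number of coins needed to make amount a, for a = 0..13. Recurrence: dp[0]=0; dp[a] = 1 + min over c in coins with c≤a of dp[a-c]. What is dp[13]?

4

 a  0  1  2  3  4  5  6  7  8  9 10 11 12 13
dp  0  1  2  3  1  2  3  1  2  3  4  2  3  4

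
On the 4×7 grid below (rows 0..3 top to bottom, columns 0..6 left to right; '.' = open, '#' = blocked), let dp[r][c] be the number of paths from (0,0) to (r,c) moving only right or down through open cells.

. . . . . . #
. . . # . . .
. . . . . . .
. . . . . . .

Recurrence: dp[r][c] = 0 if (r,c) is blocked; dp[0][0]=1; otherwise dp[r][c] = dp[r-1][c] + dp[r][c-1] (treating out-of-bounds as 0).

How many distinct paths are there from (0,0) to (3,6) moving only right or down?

r\c   0   1   2   3   4   5   6
  0   1   1   1   1   1   1   0
  1   1   2   3   0   1   2   2
  2   1   3   6   6   7   9  11
  3   1   4  10  16  23  32  43

43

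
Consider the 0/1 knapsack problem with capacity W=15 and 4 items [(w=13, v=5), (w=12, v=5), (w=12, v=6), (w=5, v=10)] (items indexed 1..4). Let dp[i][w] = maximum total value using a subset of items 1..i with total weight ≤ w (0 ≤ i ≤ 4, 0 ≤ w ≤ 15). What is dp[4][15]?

i\w   0   1   2   3   4   5   6   7   8   9  10  11  12  13  14  15
  0   0   0   0   0   0   0   0   0   0   0   0   0   0   0   0   0
  1   0   0   0   0   0   0   0   0   0   0   0   0   0   5   5   5
  2   0   0   0   0   0   0   0   0   0   0   0   0   5   5   5   5
  3   0   0   0   0   0   0   0   0   0   0   0   0   6   6   6   6
  4   0   0   0   0   0  10  10  10  10  10  10  10  10  10  10  10

10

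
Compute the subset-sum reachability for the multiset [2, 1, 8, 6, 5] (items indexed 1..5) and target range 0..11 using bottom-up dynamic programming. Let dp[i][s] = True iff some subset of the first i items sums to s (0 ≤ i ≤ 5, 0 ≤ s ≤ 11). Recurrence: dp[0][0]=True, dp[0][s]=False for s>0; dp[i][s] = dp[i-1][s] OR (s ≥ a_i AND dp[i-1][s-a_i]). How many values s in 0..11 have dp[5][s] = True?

i\s   0   1   2   3   4   5   6   7   8   9  10  11
  0   T   F   F   F   F   F   F   F   F   F   F   F
  1   T   F   T   F   F   F   F   F   F   F   F   F
  2   T   T   T   T   F   F   F   F   F   F   F   F
  3   T   T   T   T   F   F   F   F   T   T   T   T
  4   T   T   T   T   F   F   T   T   T   T   T   T
  5   T   T   T   T   F   T   T   T   T   T   T   T

11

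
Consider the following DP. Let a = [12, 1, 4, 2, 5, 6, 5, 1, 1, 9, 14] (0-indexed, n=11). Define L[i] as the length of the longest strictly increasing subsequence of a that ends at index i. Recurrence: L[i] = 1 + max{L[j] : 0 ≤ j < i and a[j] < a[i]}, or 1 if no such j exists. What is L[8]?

   i    0    1    2    3    4    5    6    7    8    9   10
a[i]   12    1    4    2    5    6    5    1    1    9   14
L[i]    1    1    2    2    3    4    3    1    1    5    6

1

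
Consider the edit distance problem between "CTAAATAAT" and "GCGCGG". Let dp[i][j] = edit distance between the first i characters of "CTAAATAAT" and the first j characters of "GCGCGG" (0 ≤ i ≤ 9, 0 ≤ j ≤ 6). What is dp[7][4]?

7

   ''  G  C  G  C  G  G
''  0  1  2  3  4  5  6
 C  1  1  1  2  3  4  5
 T  2  2  2  2  3  4  5
 A  3  3  3  3  3  4  5
 A  4  4  4  4  4  4  5
 A  5  5  5  5  5  5  5
 T  6  6  6  6  6  6  6
 A  7  7  7  7  7  7  7
 A  8  8  8  8  8  8  8
 T  9  9  9  9  9  9  9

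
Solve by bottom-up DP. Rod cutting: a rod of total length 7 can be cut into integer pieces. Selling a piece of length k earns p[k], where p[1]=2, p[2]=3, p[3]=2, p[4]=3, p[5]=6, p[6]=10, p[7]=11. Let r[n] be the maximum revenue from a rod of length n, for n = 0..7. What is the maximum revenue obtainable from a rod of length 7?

14

   n    0    1    2    3    4    5    6    7
r[n]    0    2    4    6    8   10   12   14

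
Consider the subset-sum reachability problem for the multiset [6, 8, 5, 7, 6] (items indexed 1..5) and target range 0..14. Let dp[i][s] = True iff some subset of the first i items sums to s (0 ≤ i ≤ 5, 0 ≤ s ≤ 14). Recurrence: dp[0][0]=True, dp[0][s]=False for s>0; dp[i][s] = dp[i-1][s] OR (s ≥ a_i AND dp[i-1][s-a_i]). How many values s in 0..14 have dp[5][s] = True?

9

i\s   0   1   2   3   4   5   6   7   8   9  10  11  12  13  14
  0   T   F   F   F   F   F   F   F   F   F   F   F   F   F   F
  1   T   F   F   F   F   F   T   F   F   F   F   F   F   F   F
  2   T   F   F   F   F   F   T   F   T   F   F   F   F   F   T
  3   T   F   F   F   F   T   T   F   T   F   F   T   F   T   T
  4   T   F   F   F   F   T   T   T   T   F   F   T   T   T   T
  5   T   F   F   F   F   T   T   T   T   F   F   T   T   T   T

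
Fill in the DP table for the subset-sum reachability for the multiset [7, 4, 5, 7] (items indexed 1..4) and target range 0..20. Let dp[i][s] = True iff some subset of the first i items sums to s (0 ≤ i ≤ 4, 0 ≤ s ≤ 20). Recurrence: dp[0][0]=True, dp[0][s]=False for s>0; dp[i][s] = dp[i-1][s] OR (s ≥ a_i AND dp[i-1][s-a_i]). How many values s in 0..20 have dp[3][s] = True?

i\s   0   1   2   3   4   5   6   7   8   9  10  11  12  13  14  15  16  17  18  19  20
  0   T   F   F   F   F   F   F   F   F   F   F   F   F   F   F   F   F   F   F   F   F
  1   T   F   F   F   F   F   F   T   F   F   F   F   F   F   F   F   F   F   F   F   F
  2   T   F   F   F   T   F   F   T   F   F   F   T   F   F   F   F   F   F   F   F   F
  3   T   F   F   F   T   T   F   T   F   T   F   T   T   F   F   F   T   F   F   F   F
  4   T   F   F   F   T   T   F   T   F   T   F   T   T   F   T   F   T   F   T   T   F

8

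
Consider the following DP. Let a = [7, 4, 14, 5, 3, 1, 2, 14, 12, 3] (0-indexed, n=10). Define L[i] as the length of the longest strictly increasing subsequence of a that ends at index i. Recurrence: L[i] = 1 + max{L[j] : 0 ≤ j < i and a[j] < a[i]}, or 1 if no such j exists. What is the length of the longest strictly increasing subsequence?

3

   i    0    1    2    3    4    5    6    7    8    9
a[i]    7    4   14    5    3    1    2   14   12    3
L[i]    1    1    2    2    1    1    2    3    3    3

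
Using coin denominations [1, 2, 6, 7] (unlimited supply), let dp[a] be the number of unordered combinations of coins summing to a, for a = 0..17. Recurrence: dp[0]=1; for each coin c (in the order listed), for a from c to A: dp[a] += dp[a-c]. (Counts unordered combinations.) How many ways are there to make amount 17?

after  coin     0     1     2     3     4     5     6     7     8     9    10    11    12    13    14    15    16    17
          1     1     1     1     1     1     1     1     1     1     1     1     1     1     1     1     1     1     1
          2     1     1     2     2     3     3     4     4     5     5     6     6     7     7     8     8     9     9
          6     1     1     2     2     3     3     5     5     7     7     9     9    12    12    15    15    18    18
          7     1     1     2     2     3     3     5     6     8     9    11    12    15    17    21    23    27    29

29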